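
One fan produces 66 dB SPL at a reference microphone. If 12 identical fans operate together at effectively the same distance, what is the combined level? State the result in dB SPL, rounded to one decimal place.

L_total = L₁ + 10·log₁₀ N for N identical incoherent sources.
L_total = 66 + 10·log₁₀(12) = 66 + 10.792 = 76.79 dB SPL.

76.8 dB SPL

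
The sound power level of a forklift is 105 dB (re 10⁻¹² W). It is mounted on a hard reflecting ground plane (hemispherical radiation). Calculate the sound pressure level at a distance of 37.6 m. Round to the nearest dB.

Free-field hemispherical radiation: L_p = L_w − 10·log₁₀(2π·r²), r = 37.6 m.
2π·r² = 8883 m², 10·log₁₀ of that is 39.486 dB.
L_p = 105 − 39.486 = 65.51 dB.

66 dB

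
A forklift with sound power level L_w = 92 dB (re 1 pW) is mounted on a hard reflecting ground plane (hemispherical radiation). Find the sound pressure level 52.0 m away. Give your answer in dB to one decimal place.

L_p = L_w − 10·log₁₀(2π·r²) with r = 52.0 m.
2π·r² = 1.699e+04 m², 10·log₁₀ of that is 42.302 dB.
L_p = 92 − 42.302 = 49.70 dB.

49.7 dB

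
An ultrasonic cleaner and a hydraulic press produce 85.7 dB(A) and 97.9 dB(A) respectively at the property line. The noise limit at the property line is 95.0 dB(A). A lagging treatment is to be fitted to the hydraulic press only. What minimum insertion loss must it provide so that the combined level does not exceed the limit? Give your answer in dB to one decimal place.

3.4 dB

Fixed contribution from the other source: Σ 10^(L/10) = 10^(85.7/10) = 3.715e+08 (85.70 dB(A)).
The limit corresponds to 10^(95.0/10) = 3.162e+09; subtracting the fixed part leaves 2.791e+09 for the hydraulic press, i.e. 94.46 dB(A).
So the hydraulic press must be reduced from 97.9 to 94.46 dB(A): IL = 3.44 dB.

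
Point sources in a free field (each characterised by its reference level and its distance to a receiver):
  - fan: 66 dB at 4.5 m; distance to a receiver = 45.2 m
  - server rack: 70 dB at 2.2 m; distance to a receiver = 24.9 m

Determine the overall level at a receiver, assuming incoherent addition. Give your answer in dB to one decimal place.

50.7 dB

First find each source's level at the receiver (point-source: −20·log₁₀(r/r_ref)), then combine on an intensity basis.
fan: 66 − 20·log₁₀(45.2/4.5) = 66 − 20.04 = 45.96 dB.
server rack: 70 − 20·log₁₀(24.9/2.2) = 70 − 21.08 = 48.92 dB.
Σ 10^(L/10) = 1.175e+05 → L_total = 10·log₁₀(1.175e+05) = 50.70 dB.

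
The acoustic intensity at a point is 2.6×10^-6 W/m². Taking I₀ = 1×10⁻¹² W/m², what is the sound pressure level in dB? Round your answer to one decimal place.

Dividing by I₀ shifts the exponent by 12: I/I₀ = 2.6×10^6.
L = 10·(0.4150 + 6) = 64.15 dB.

64.1 dB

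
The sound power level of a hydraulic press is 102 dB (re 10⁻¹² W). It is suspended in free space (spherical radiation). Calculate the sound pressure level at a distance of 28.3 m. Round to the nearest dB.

L_p = L_w − 10·log₁₀(4π·r²) with r = 28.3 m.
4π·r² = 1.006e+04 m², 10·log₁₀ of that is 40.028 dB.
L_p = 102 − 40.028 = 61.97 dB.

62 dB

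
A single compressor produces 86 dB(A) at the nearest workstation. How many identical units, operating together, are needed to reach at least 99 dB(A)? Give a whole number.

20

N identical sources give L₁ + 10·log₁₀ N, so require 10·log₁₀ N ≥ 99 − 86 = 13.0 dB.
N ≥ 10^(13.0/10) = 19.953, so N = 20.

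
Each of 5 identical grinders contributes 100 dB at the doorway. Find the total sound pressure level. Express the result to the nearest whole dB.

With 5 equal, uncorrelated contributions the intensity is 5× that of one unit, giving a rise of 10·log₁₀ 5.
L_total = 100 + 10·log₁₀(5) = 100 + 6.990 = 106.99 dB.

107 dB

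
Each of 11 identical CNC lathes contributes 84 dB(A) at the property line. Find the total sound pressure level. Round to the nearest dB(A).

N identical incoherent sources raise the level by 10·log₁₀ N.
L_total = 84 + 10·log₁₀(11) = 84 + 10.414 = 94.41 dB(A).

94 dB(A)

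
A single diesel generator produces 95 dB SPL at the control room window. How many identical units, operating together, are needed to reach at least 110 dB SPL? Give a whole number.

N identical sources give L₁ + 10·log₁₀ N, so require 10·log₁₀ N ≥ 110 − 95 = 15.0 dB.
N ≥ 10^(15.0/10) = 31.623, so N = 32.

32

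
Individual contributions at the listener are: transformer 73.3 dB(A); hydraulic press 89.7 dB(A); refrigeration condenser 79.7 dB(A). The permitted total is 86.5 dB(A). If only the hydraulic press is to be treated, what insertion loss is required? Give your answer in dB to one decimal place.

Everything except the hydraulic press sums to 10^(73.3/10) + 10^(79.7/10) = 1.147e+08 in linear terms, 80.60 dB(A).
The limit corresponds to 10^(86.5/10) = 4.467e+08; subtracting the fixed part leaves 3.320e+08 for the hydraulic press, i.e. 85.21 dB(A).
Required insertion loss = 89.7 − 85.21 = 4.49 dB.

4.5 dB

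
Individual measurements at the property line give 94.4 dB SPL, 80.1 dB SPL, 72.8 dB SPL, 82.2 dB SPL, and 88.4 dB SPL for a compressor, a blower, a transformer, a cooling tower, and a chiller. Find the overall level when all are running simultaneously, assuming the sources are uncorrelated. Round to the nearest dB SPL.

96 dB SPL

Incoherent sources combine by intensity addition: L_total = 10·log₁₀(Σ 10^(L_i/10)).
Σ 10^(L/10) = 10^(94.4/10) + 10^(80.1/10) + 10^(72.8/10) + 10^(82.2/10) + 10^(88.4/10) = 3.733e+09.
L_total = 10·log₁₀(3.733e+09) = 95.72 dB SPL.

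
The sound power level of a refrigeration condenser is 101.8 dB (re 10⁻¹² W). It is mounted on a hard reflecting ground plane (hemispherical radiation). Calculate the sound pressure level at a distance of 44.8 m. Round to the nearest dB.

The power spreads over a hemisphere of area 2π·r², so L_p = L_w − 10·log₁₀(2π·r²).
2π·r² = 1.261e+04 m², 10·log₁₀ of that is 41.007 dB.
L_p = 101.8 − 41.007 = 60.79 dB.

61 dB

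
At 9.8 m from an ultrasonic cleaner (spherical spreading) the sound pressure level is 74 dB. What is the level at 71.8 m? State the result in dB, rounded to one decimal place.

For a point source, L₂ = L₁ − 20·log₁₀(r₂/r₁).
L₂ = 74 − 20·log₁₀(71.8/9.8) = 74 − 17.298 = 56.70 dB.

56.7 dB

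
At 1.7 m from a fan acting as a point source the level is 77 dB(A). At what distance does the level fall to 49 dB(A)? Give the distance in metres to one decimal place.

Point-source spreading drops the level by 20·log₁₀(r₂/r₁); inverting, r₂/r₁ = 10^(ΔL/20).
r₂ = 1.7·10^((77−49)/20) = 1.7·10^(28.0/20) = 42.70 m.

42.7 m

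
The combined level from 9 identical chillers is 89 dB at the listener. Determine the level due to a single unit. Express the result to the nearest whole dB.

Dividing the total intensity by 9 lowers the level by 10·log₁₀ 9 = 9.542 dB: L₁ = 89 − 9.542.

79 dB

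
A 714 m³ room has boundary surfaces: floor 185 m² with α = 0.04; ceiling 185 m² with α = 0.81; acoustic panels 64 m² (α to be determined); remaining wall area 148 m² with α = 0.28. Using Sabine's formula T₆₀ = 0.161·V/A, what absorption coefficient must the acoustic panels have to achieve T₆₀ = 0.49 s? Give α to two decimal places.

0.56

From T₆₀ = 0.161·V/A, the target T₆₀ = 0.49 s needs A = 0.161·714/0.49 = 234.60 m².
Absorption from the other surfaces = 185·0.04 + 185·0.81 + 148·0.28 = 198.69 m², so the acoustic panels must supply 35.91 m² over 64 m².
α = 35.91/64 = 0.561.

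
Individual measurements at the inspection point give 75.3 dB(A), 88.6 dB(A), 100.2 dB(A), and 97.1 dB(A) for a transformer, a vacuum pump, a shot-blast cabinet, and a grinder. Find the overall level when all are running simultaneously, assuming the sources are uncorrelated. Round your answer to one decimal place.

Incoherent sources combine by intensity addition: L_total = 10·log₁₀(Σ 10^(L_i/10)).
Σ 10^(L/10) = 10^(75.3/10) + 10^(88.6/10) + 10^(100.2/10) + 10^(97.1/10) = 1.636e+10.
L_total = 10·log₁₀(1.636e+10) = 102.14 dB(A).

102.1 dB(A)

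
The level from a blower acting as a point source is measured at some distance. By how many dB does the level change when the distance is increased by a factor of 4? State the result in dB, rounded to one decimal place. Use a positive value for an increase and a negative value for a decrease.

-12.0 dB

A point source loses 6 dB per doubling of distance; generally ΔL = −20·log₁₀(r₂/r₁).
ΔL = −20·log₁₀(4) = -12.04 dB.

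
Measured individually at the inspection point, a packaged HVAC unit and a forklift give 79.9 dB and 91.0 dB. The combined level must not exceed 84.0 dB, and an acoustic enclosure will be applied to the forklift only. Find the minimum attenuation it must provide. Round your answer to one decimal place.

9.1 dB

Fixed contribution from the other source: Σ 10^(L/10) = 10^(79.9/10) = 9.772e+07 (79.90 dB).
To meet 84.0 dB overall, the treated forklift may contribute at most 10^(84.0/10) − 9.772e+07 = 1.535e+08, i.e. 81.86 dB.
Required insertion loss = 91.0 − 81.86 = 9.14 dB.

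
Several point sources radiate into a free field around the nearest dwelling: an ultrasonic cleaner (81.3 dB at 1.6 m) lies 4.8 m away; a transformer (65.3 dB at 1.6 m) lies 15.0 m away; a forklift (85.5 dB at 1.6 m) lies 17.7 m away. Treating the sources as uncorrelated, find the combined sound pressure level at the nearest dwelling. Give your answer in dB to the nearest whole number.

Propagate each source to the receiver with L = L_ref − 20·log₁₀(r/r_ref), then add intensities.
ultrasonic cleaner: 81.3 − 20·log₁₀(4.8/1.6) = 81.3 − 9.54 = 71.76 dB.
transformer: 65.3 − 20·log₁₀(15.0/1.6) = 65.3 − 19.44 = 45.86 dB.
forklift: 85.5 − 20·log₁₀(17.7/1.6) = 85.5 − 20.88 = 64.62 dB.
Σ 10^(L/10) = 1.793e+07 → L_total = 10·log₁₀(1.793e+07) = 72.53 dB.

73 dB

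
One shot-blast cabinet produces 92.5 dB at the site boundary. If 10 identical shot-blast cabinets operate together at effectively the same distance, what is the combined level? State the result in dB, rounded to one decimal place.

With 10 equal, uncorrelated contributions the intensity is 10× that of one unit, giving a rise of 10·log₁₀ 10.
L_total = 92.5 + 10·log₁₀(10) = 92.5 + 10.000 = 102.50 dB.

102.5 dB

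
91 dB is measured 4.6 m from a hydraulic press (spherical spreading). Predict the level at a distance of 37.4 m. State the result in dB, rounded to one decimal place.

Spherical spreading from a point source gives a 20·log₁₀(r₂/r₁) drop.
L₂ = 91 − 20·log₁₀(37.4/4.6) = 91 − 18.202 = 72.80 dB.

72.8 dB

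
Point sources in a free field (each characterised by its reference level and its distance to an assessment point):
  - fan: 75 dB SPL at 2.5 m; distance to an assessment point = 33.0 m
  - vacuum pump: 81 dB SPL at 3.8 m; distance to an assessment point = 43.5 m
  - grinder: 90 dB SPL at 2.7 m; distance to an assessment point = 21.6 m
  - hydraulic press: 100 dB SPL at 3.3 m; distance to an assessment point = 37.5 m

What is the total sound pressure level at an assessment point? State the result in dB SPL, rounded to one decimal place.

Apply inverse-square spreading to bring every level to the receiver, then sum 10^(L/10).
fan: 75 − 20·log₁₀(33.0/2.5) = 75 − 22.41 = 52.59 dB SPL.
vacuum pump: 81 − 20·log₁₀(43.5/3.8) = 81 − 21.17 = 59.83 dB SPL.
grinder: 90 − 20·log₁₀(21.6/2.7) = 90 − 18.06 = 71.94 dB SPL.
hydraulic press: 100 − 20·log₁₀(37.5/3.3) = 100 − 21.11 = 78.89 dB SPL.
Σ 10^(L/10) = 9.421e+07 → L_total = 10·log₁₀(9.421e+07) = 79.74 dB SPL.

79.7 dB SPL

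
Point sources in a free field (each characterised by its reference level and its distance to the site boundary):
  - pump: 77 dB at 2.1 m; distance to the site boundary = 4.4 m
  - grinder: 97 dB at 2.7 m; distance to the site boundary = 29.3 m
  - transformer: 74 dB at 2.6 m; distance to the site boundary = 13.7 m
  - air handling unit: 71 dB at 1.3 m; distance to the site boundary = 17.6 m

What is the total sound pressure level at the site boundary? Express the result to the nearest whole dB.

Apply inverse-square spreading to bring every level to the receiver, then sum 10^(L/10).
pump: 77 − 20·log₁₀(4.4/2.1) = 77 − 6.42 = 70.58 dB.
grinder: 97 − 20·log₁₀(29.3/2.7) = 97 − 20.71 = 76.29 dB.
transformer: 74 − 20·log₁₀(13.7/2.6) = 74 − 14.43 = 59.57 dB.
air handling unit: 71 − 20·log₁₀(17.6/1.3) = 71 − 22.63 = 48.37 dB.
Σ 10^(L/10) = 5.495e+07 → L_total = 10·log₁₀(5.495e+07) = 77.40 dB.

77 dB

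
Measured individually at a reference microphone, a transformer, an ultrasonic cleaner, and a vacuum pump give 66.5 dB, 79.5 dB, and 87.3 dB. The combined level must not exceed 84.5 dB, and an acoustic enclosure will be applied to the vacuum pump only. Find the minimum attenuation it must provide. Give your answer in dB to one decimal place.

4.6 dB

The untreated sources together contribute 10^(66.5/10) + 10^(79.5/10) = 9.359e+07, i.e. 79.71 dB.
To meet 84.5 dB overall, the treated vacuum pump may contribute at most 10^(84.5/10) − 9.359e+07 = 1.882e+08, i.e. 82.75 dB.
So the vacuum pump must be reduced from 87.3 to 82.75 dB: IL = 4.55 dB.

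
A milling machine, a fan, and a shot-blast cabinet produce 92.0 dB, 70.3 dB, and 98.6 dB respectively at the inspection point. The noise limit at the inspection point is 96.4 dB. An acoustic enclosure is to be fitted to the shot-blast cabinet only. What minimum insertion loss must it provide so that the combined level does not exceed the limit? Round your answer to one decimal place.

Everything except the shot-blast cabinet sums to 10^(92.0/10) + 10^(70.3/10) = 1.596e+09 in linear terms, 92.03 dB.
The limit corresponds to 10^(96.4/10) = 4.365e+09; subtracting the fixed part leaves 2.770e+09 for the shot-blast cabinet, i.e. 94.42 dB.
Required insertion loss = 98.6 − 94.42 = 4.18 dB.

4.2 dB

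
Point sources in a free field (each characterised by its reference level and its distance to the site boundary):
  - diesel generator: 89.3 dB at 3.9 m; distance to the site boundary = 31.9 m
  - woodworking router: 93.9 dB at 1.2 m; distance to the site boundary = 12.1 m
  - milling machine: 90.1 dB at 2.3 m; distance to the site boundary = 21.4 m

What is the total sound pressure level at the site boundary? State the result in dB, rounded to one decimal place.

76.9 dB

Apply inverse-square spreading to bring every level to the receiver, then sum 10^(L/10).
diesel generator: 89.3 − 20·log₁₀(31.9/3.9) = 89.3 − 18.25 = 71.05 dB.
woodworking router: 93.9 − 20·log₁₀(12.1/1.2) = 93.9 − 20.07 = 73.83 dB.
milling machine: 90.1 − 20·log₁₀(21.4/2.3) = 90.1 − 19.37 = 70.73 dB.
Σ 10^(L/10) = 4.869e+07 → L_total = 10·log₁₀(4.869e+07) = 76.87 dB.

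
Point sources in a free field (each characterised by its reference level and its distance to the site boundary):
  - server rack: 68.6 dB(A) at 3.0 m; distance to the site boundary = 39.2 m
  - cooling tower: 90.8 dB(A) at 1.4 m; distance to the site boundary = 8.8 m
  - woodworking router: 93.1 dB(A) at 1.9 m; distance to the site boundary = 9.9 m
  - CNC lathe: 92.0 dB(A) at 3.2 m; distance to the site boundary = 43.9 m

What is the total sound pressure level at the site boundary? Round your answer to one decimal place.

Apply inverse-square spreading to bring every level to the receiver, then sum 10^(L/10).
server rack: 68.6 − 20·log₁₀(39.2/3.0) = 68.6 − 22.32 = 46.28 dB(A).
cooling tower: 90.8 − 20·log₁₀(8.8/1.4) = 90.8 − 15.97 = 74.83 dB(A).
woodworking router: 93.1 − 20·log₁₀(9.9/1.9) = 93.1 − 14.34 = 78.76 dB(A).
CNC lathe: 92.0 − 20·log₁₀(43.9/3.2) = 92.0 − 22.75 = 69.25 dB(A).
Σ 10^(L/10) = 1.141e+08 → L_total = 10·log₁₀(1.141e+08) = 80.57 dB(A).

80.6 dB(A)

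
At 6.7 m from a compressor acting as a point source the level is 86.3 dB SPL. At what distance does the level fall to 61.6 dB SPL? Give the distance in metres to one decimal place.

Point-source spreading drops the level by 20·log₁₀(r₂/r₁); inverting, r₂/r₁ = 10^(ΔL/20).
r₂ = 6.7·10^((86.3−61.6)/20) = 6.7·10^(24.7/20) = 115.10 m.

115.1 m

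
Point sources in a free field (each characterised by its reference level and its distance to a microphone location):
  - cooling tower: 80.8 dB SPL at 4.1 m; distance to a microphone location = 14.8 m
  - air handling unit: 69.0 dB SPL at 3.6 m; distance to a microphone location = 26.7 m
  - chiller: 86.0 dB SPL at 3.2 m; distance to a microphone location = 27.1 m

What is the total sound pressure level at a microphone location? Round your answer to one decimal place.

71.7 dB SPL

Apply inverse-square spreading to bring every level to the receiver, then sum 10^(L/10).
cooling tower: 80.8 − 20·log₁₀(14.8/4.1) = 80.8 − 11.15 = 69.65 dB SPL.
air handling unit: 69.0 − 20·log₁₀(26.7/3.6) = 69.0 − 17.40 = 51.60 dB SPL.
chiller: 86.0 − 20·log₁₀(27.1/3.2) = 86.0 − 18.56 = 67.44 dB SPL.
Σ 10^(L/10) = 1.492e+07 → L_total = 10·log₁₀(1.492e+07) = 71.74 dB SPL.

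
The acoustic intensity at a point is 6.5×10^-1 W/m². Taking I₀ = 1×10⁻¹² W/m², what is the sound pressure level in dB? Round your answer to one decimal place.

118.1 dB

Dividing by I₀ shifts the exponent by 12: I/I₀ = 6.5×10^11.
L = 10·(0.8129 + 11) = 118.13 dB.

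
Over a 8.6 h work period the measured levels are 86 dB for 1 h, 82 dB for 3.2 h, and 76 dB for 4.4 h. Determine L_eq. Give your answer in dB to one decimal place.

81.0 dB

L_eq = 10·log₁₀[(1/T)·Σ tᵢ·10^(Lᵢ/10)] with T = 8.6 h.
Σ tᵢ·10^(Lᵢ/10) = 1·10^(86/10) + 3.2·10^(82/10) + 4.4·10^(76/10) = 1.080e+09.
L_eq = 10·log₁₀(1.080e+09/8.6) = 80.99 dB.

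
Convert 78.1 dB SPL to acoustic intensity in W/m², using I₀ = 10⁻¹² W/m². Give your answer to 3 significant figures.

6.46e-05 W/m²

I/I₀ = 10^(78.1/10) = 6.457e+07, so I = 6.457e+07 × 10⁻¹² W/m².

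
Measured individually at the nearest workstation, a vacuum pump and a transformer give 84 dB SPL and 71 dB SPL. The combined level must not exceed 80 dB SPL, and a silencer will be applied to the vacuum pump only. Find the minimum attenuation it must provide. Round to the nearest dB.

Everything except the vacuum pump sums to 10^(71/10) = 1.259e+07 in linear terms, 71.00 dB SPL.
The limit corresponds to 10^(80/10) = 1.000e+08; subtracting the fixed part leaves 8.741e+07 for the vacuum pump, i.e. 79.42 dB SPL.
Required insertion loss = 84 − 79.42 = 4.58 dB.

5 dB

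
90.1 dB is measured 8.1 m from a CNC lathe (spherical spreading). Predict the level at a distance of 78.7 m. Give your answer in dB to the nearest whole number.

Spherical spreading from a point source gives a 20·log₁₀(r₂/r₁) drop.
L₂ = 90.1 − 20·log₁₀(78.7/8.1) = 90.1 − 19.750 = 70.35 dB.

70 dB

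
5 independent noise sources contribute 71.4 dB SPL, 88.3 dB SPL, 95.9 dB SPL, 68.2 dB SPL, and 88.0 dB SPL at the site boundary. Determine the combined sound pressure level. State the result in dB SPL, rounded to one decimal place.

97.2 dB SPL

For uncorrelated sources the intensities add, so convert each level to linear form, sum, and take 10·log₁₀ of the total.
Σ 10^(L/10) = 10^(71.4/10) + 10^(88.3/10) + 10^(95.9/10) + 10^(68.2/10) + 10^(88.0/10) = 5.218e+09.
L_total = 10·log₁₀(5.218e+09) = 97.17 dB SPL.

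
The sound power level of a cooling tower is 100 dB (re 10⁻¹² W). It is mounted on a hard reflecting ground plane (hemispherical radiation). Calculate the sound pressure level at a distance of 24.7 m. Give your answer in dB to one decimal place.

64.2 dB

L_p = L_w − 10·log₁₀(2π·r²) with r = 24.7 m.
2π·r² = 3833 m², 10·log₁₀ of that is 35.836 dB.
L_p = 100 − 35.836 = 64.16 dB.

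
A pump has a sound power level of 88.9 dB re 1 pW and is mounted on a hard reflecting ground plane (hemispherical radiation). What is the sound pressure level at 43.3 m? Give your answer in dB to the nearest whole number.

Free-field hemispherical radiation: L_p = L_w − 10·log₁₀(2π·r²), r = 43.3 m.
2π·r² = 1.178e+04 m², 10·log₁₀ of that is 40.712 dB.
L_p = 88.9 − 40.712 = 48.19 dB.

48 dB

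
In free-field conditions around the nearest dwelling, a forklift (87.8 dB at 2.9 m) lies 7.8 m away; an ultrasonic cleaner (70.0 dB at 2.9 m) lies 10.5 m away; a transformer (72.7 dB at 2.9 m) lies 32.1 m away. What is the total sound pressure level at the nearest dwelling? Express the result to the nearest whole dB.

First find each source's level at the receiver (point-source: −20·log₁₀(r/r_ref)), then combine on an intensity basis.
forklift: 87.8 − 20·log₁₀(7.8/2.9) = 87.8 − 8.59 = 79.21 dB.
ultrasonic cleaner: 70.0 − 20·log₁₀(10.5/2.9) = 70.0 − 11.18 = 58.82 dB.
transformer: 72.7 − 20·log₁₀(32.1/2.9) = 72.7 − 20.88 = 51.82 dB.
Σ 10^(L/10) = 8.421e+07 → L_total = 10·log₁₀(8.421e+07) = 79.25 dB.

79 dB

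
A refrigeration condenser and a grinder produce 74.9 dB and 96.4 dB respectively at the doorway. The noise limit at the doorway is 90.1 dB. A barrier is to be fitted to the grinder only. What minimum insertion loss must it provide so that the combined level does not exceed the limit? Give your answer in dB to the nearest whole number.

6 dB

The untreated sources together contribute 10^(74.9/10) = 3.090e+07, i.e. 74.90 dB.
To meet 90.1 dB overall, the treated grinder may contribute at most 10^(90.1/10) − 3.090e+07 = 9.924e+08, i.e. 89.97 dB.
So the grinder must be reduced from 96.4 to 89.97 dB: IL = 6.43 dB.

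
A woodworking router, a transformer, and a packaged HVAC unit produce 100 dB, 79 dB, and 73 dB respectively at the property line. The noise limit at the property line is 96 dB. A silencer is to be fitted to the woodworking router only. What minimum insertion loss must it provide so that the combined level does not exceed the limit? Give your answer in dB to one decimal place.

4.1 dB

The untreated sources together contribute 10^(79/10) + 10^(73/10) = 9.939e+07, i.e. 79.97 dB.
To meet 96 dB overall, the treated woodworking router may contribute at most 10^(96/10) − 9.939e+07 = 3.882e+09, i.e. 95.89 dB.
Required insertion loss = 100 − 95.89 = 4.11 dB.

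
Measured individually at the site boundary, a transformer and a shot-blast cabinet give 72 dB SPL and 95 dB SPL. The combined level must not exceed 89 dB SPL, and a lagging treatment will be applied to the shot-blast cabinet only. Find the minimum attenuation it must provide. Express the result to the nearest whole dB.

6 dB

The untreated sources together contribute 10^(72/10) = 1.585e+07, i.e. 72.00 dB SPL.
The limit corresponds to 10^(89/10) = 7.943e+08; subtracting the fixed part leaves 7.785e+08 for the shot-blast cabinet, i.e. 88.91 dB SPL.
Required insertion loss = 95 − 88.91 = 6.09 dB.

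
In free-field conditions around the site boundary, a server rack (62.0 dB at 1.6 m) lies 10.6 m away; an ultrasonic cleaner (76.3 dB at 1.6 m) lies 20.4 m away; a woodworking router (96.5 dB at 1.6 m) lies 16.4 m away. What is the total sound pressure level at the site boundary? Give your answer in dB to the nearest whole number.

76 dB

Propagate each source to the receiver with L = L_ref − 20·log₁₀(r/r_ref), then add intensities.
server rack: 62.0 − 20·log₁₀(10.6/1.6) = 62.0 − 16.42 = 45.58 dB.
ultrasonic cleaner: 76.3 − 20·log₁₀(20.4/1.6) = 76.3 − 22.11 = 54.19 dB.
woodworking router: 96.5 − 20·log₁₀(16.4/1.6) = 96.5 − 20.21 = 76.29 dB.
Σ 10^(L/10) = 4.281e+07 → L_total = 10·log₁₀(4.281e+07) = 76.32 dB.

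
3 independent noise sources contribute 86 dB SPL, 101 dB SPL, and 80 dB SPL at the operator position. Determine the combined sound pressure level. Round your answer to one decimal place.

101.2 dB SPL

For uncorrelated sources the intensities add, so convert each level to linear form, sum, and take 10·log₁₀ of the total.
Σ 10^(L/10) = 10^(86/10) + 10^(101/10) + 10^(80/10) = 1.309e+10.
L_total = 10·log₁₀(1.309e+10) = 101.17 dB SPL.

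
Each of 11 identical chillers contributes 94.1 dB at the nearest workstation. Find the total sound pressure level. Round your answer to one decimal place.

With 11 equal, uncorrelated contributions the intensity is 11× that of one unit, giving a rise of 10·log₁₀ 11.
L_total = 94.1 + 10·log₁₀(11) = 94.1 + 10.414 = 104.51 dB.

104.5 dB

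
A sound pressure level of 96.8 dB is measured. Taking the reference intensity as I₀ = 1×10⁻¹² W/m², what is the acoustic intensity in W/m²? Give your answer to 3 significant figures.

0.00479 W/m²

I = I₀·10^(L/10) = 10⁻¹² × 10^(96.8/10) = 10^(-2.320).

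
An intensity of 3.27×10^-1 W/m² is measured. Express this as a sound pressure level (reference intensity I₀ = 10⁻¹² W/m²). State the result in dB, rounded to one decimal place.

L = 10·log₁₀(I/I₀) = 10·log₁₀(3.27×10^-1/10⁻¹²) = 10·log₁₀(3.27×10^11).
L = 10·(0.5145 + 11) = 115.15 dB.

115.1 dB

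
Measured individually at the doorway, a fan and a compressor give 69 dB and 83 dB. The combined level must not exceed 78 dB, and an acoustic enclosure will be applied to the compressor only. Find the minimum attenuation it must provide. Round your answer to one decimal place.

5.6 dB

Fixed contribution from the other source: Σ 10^(L/10) = 10^(69/10) = 7.943e+06 (69.00 dB).
To meet 78 dB overall, the treated compressor may contribute at most 10^(78/10) − 7.943e+06 = 5.515e+07, i.e. 77.42 dB.
Required insertion loss = 83 − 77.42 = 5.58 dB.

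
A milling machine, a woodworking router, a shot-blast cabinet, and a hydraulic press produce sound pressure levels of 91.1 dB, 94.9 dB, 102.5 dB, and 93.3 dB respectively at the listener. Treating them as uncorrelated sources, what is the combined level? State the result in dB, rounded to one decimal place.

For uncorrelated sources the intensities add, so convert each level to linear form, sum, and take 10·log₁₀ of the total.
Σ 10^(L/10) = 10^(91.1/10) + 10^(94.9/10) + 10^(102.5/10) + 10^(93.3/10) = 2.430e+10.
L_total = 10·log₁₀(2.430e+10) = 103.86 dB.

103.9 dB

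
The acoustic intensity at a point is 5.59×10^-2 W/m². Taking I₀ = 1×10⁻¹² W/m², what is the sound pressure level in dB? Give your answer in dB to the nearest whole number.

I/I₀ = 5.59×10^-2/10⁻¹² = 5.59×10^10, and L = 10·log₁₀(I/I₀).
L = 10·(0.7474 + 10) = 107.47 dB.

107 dB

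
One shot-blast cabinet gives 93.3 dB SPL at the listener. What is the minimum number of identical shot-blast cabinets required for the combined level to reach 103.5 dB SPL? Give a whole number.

N identical sources give L₁ + 10·log₁₀ N, so require 10·log₁₀ N ≥ 103.5 − 93.3 = 10.2 dB.
N ≥ 10^(10.2/10) = 10.471, so N = 11.

11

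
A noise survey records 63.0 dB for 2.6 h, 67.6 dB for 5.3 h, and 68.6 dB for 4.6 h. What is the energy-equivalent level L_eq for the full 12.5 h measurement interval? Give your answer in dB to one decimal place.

67.4 dB

The energy average is taken in the linear domain: L_eq = 10·log₁₀[(Σ tᵢ·10^(Lᵢ/10))/T], T = 12.5 h.
Σ tᵢ·10^(Lᵢ/10) = 2.6·10^(63.0/10) + 5.3·10^(67.6/10) + 4.6·10^(68.6/10) = 6.901e+07.
L_eq = 10·log₁₀(6.901e+07/12.5) = 67.42 dB.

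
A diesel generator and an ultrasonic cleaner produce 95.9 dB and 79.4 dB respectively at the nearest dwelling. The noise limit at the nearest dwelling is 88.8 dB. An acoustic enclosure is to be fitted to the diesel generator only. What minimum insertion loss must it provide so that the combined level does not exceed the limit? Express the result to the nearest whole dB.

Everything except the diesel generator sums to 10^(79.4/10) = 8.710e+07 in linear terms, 79.40 dB.
To meet 88.8 dB overall, the treated diesel generator may contribute at most 10^(88.8/10) − 8.710e+07 = 6.715e+08, i.e. 88.27 dB.
Required insertion loss = 95.9 − 88.27 = 7.63 dB.

8 dB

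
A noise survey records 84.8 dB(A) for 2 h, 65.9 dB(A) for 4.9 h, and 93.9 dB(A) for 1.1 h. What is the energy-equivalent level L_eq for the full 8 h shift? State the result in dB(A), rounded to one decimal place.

86.2 dB(A)

The energy average is taken in the linear domain: L_eq = 10·log₁₀[(Σ tᵢ·10^(Lᵢ/10))/T], T = 8 h.
Σ tᵢ·10^(Lᵢ/10) = 2·10^(84.8/10) + 4.9·10^(65.9/10) + 1.1·10^(93.9/10) = 3.323e+09.
L_eq = 10·log₁₀(3.323e+09/8) = 86.18 dB(A).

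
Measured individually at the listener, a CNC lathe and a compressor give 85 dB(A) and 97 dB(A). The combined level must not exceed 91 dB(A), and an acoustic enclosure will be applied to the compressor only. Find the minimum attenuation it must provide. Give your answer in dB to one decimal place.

7.3 dB

Everything except the compressor sums to 10^(85/10) = 3.162e+08 in linear terms, 85.00 dB(A).
To meet 91 dB(A) overall, the treated compressor may contribute at most 10^(91/10) − 3.162e+08 = 9.427e+08, i.e. 89.74 dB(A).
Required insertion loss = 97 − 89.74 = 7.26 dB.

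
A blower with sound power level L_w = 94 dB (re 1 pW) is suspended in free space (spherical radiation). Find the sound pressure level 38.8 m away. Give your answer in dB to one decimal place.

51.2 dB

Free-field spherical radiation: L_p = L_w − 10·log₁₀(4π·r²), r = 38.8 m.
4π·r² = 1.892e+04 m², 10·log₁₀ of that is 42.769 dB.
L_p = 94 − 42.769 = 51.23 dB.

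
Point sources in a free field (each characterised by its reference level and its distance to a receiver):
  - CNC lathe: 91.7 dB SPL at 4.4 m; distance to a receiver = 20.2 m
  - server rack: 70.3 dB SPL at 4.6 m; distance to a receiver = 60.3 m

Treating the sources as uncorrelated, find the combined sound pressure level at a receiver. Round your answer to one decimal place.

First find each source's level at the receiver (point-source: −20·log₁₀(r/r_ref)), then combine on an intensity basis.
CNC lathe: 91.7 − 20·log₁₀(20.2/4.4) = 91.7 − 13.24 = 78.46 dB SPL.
server rack: 70.3 − 20·log₁₀(60.3/4.6) = 70.3 − 22.35 = 47.95 dB SPL.
Σ 10^(L/10) = 7.024e+07 → L_total = 10·log₁₀(7.024e+07) = 78.47 dB SPL.

78.5 dB SPL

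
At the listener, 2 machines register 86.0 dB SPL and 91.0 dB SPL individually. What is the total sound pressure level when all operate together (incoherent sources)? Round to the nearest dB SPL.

Incoherent sources combine by intensity addition: L_total = 10·log₁₀(Σ 10^(L_i/10)).
Σ 10^(L/10) = 10^(86.0/10) + 10^(91.0/10) = 1.657e+09.
L_total = 10·log₁₀(1.657e+09) = 92.19 dB SPL.

92 dB SPL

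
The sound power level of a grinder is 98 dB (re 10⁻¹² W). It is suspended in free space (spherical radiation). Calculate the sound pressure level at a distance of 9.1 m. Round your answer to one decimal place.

67.8 dB

L_p = L_w − 10·log₁₀(4π·r²) with r = 9.1 m.
4π·r² = 1041 m², 10·log₁₀ of that is 30.173 dB.
L_p = 98 − 30.173 = 67.83 dB.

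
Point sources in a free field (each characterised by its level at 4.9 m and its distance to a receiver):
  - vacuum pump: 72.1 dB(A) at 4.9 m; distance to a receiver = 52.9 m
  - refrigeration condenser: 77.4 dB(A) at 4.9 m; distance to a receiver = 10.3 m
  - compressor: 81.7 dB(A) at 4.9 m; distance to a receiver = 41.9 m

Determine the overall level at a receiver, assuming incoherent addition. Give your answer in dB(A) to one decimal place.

71.6 dB(A)

Apply inverse-square spreading to bring every level to the receiver, then sum 10^(L/10).
vacuum pump: 72.1 − 20·log₁₀(52.9/4.9) = 72.1 − 20.67 = 51.43 dB(A).
refrigeration condenser: 77.4 − 20·log₁₀(10.3/4.9) = 77.4 − 6.45 = 70.95 dB(A).
compressor: 81.7 − 20·log₁₀(41.9/4.9) = 81.7 − 18.64 = 63.06 dB(A).
Σ 10^(L/10) = 1.460e+07 → L_total = 10·log₁₀(1.460e+07) = 71.64 dB(A).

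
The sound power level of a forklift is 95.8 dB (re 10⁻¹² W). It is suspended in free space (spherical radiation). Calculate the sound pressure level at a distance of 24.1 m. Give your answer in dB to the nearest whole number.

L_p = L_w − 10·log₁₀(4π·r²) with r = 24.1 m.
4π·r² = 7299 m², 10·log₁₀ of that is 38.632 dB.
L_p = 95.8 − 38.632 = 57.17 dB.

57 dB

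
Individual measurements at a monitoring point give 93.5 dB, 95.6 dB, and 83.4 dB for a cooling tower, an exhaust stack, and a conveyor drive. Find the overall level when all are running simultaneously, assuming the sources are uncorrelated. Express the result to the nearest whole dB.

98 dB

Incoherent sources combine by intensity addition: L_total = 10·log₁₀(Σ 10^(L_i/10)).
Σ 10^(L/10) = 10^(93.5/10) + 10^(95.6/10) + 10^(83.4/10) = 6.088e+09.
L_total = 10·log₁₀(6.088e+09) = 97.84 dB.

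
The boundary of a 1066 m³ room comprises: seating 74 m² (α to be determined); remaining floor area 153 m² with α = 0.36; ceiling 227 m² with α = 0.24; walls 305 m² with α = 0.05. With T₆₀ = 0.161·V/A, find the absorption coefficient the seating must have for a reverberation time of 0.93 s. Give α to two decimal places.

From T₆₀ = 0.161·V/A, the target T₆₀ = 0.93 s needs A = 0.161·1066/0.93 = 184.54 m².
Absorption from the other surfaces = 153·0.36 + 227·0.24 + 305·0.05 = 124.81 m², so the seating must supply 59.73 m² over 74 m².
α = 59.73/74 = 0.807.

0.81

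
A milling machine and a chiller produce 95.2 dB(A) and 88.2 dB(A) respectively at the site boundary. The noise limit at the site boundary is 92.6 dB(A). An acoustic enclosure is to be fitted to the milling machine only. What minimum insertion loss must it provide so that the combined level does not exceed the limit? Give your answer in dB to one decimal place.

Everything except the milling machine sums to 10^(88.2/10) = 6.607e+08 in linear terms, 88.20 dB(A).
To meet 92.6 dB(A) overall, the treated milling machine may contribute at most 10^(92.6/10) − 6.607e+08 = 1.159e+09, i.e. 90.64 dB(A).
So the milling machine must be reduced from 95.2 to 90.64 dB(A): IL = 4.56 dB.

4.6 dB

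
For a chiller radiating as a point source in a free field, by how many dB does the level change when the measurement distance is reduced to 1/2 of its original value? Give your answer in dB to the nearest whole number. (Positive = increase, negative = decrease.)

+6 dB

A point source loses 6 dB per doubling of distance; generally ΔL = −20·log₁₀(r₂/r₁).
ΔL = −20·log₁₀(0.5) = +6.02 dB.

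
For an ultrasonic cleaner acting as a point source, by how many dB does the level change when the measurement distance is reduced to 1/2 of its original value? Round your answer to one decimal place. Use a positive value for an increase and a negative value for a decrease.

+6.0 dB

Point-source spreading: ΔL = −20·log₁₀(r₂/r₁).
ΔL = −20·log₁₀(0.5) = +6.02 dB.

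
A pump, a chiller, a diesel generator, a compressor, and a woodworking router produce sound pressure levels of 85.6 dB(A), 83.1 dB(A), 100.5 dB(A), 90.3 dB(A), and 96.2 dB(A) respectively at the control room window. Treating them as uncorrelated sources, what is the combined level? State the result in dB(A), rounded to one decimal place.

102.3 dB(A)

For uncorrelated sources the intensities add, so convert each level to linear form, sum, and take 10·log₁₀ of the total.
Σ 10^(L/10) = 10^(85.6/10) + 10^(83.1/10) + 10^(100.5/10) + 10^(90.3/10) + 10^(96.2/10) = 1.703e+10.
L_total = 10·log₁₀(1.703e+10) = 102.31 dB(A).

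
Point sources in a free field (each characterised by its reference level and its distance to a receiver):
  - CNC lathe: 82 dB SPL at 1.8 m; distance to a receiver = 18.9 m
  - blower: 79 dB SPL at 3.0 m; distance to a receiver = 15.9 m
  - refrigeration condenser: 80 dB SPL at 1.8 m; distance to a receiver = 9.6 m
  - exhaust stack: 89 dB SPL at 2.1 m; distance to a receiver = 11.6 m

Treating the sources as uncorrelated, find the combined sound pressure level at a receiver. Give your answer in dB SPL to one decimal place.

Propagate each source to the receiver with L = L_ref − 20·log₁₀(r/r_ref), then add intensities.
CNC lathe: 82 − 20·log₁₀(18.9/1.8) = 82 − 20.42 = 61.58 dB SPL.
blower: 79 − 20·log₁₀(15.9/3.0) = 79 − 14.49 = 64.51 dB SPL.
refrigeration condenser: 80 − 20·log₁₀(9.6/1.8) = 80 − 14.54 = 65.46 dB SPL.
exhaust stack: 89 − 20·log₁₀(11.6/2.1) = 89 − 14.84 = 74.16 dB SPL.
Σ 10^(L/10) = 3.381e+07 → L_total = 10·log₁₀(3.381e+07) = 75.29 dB SPL.

75.3 dB SPL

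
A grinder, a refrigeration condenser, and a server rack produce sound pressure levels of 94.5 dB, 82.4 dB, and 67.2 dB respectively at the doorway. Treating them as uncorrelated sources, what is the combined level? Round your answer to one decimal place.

94.8 dB

Incoherent sources combine by intensity addition: L_total = 10·log₁₀(Σ 10^(L_i/10)).
Σ 10^(L/10) = 10^(94.5/10) + 10^(82.4/10) + 10^(67.2/10) = 2.997e+09.
L_total = 10·log₁₀(2.997e+09) = 94.77 dB.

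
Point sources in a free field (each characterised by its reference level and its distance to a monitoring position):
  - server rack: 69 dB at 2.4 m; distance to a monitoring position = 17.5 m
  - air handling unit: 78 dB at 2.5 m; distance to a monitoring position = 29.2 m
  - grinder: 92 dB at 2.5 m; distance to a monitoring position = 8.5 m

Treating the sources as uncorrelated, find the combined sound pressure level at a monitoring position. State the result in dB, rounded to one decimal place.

81.4 dB

Propagate each source to the receiver with L = L_ref − 20·log₁₀(r/r_ref), then add intensities.
server rack: 69 − 20·log₁₀(17.5/2.4) = 69 − 17.26 = 51.74 dB.
air handling unit: 78 − 20·log₁₀(29.2/2.5) = 78 − 21.35 = 56.65 dB.
grinder: 92 − 20·log₁₀(8.5/2.5) = 92 − 10.63 = 81.37 dB.
Σ 10^(L/10) = 1.377e+08 → L_total = 10·log₁₀(1.377e+08) = 81.39 dB.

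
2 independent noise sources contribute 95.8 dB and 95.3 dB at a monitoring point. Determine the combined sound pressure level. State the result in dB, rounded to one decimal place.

98.6 dB

Incoherent sources combine by intensity addition: L_total = 10·log₁₀(Σ 10^(L_i/10)).
Σ 10^(L/10) = 10^(95.8/10) + 10^(95.3/10) = 7.190e+09.
L_total = 10·log₁₀(7.190e+09) = 98.57 dB.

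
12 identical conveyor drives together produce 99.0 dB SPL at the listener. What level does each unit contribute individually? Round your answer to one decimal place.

Dividing the total intensity by 12 lowers the level by 10·log₁₀ 12 = 10.792 dB: L₁ = 99.0 − 10.792.

88.2 dB SPL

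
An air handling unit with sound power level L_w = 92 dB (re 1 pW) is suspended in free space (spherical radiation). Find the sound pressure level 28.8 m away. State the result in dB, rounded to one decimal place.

51.8 dB

L_p = L_w − 10·log₁₀(4π·r²) with r = 28.8 m.
4π·r² = 1.042e+04 m², 10·log₁₀ of that is 40.180 dB.
L_p = 92 − 40.180 = 51.82 dB.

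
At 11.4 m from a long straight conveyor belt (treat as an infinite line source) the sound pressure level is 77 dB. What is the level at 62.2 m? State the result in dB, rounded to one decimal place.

Line-source attenuation: ΔL = 10·log₁₀(r₂/r₁) = 10·log₁₀(62.2/11.4) = 7.369 dB.
L₂ = 77 − 10·log₁₀(62.2/11.4) = 77 − 7.369 = 69.63 dB.

69.6 dB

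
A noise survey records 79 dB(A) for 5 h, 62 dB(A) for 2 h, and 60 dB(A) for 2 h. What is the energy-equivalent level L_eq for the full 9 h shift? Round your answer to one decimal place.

76.5 dB(A)

The energy average is taken in the linear domain: L_eq = 10·log₁₀[(Σ tᵢ·10^(Lᵢ/10))/T], T = 9 h.
Σ tᵢ·10^(Lᵢ/10) = 5·10^(79/10) + 2·10^(62/10) + 2·10^(60/10) = 4.023e+08.
L_eq = 10·log₁₀(4.023e+08/9) = 76.50 dB(A).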